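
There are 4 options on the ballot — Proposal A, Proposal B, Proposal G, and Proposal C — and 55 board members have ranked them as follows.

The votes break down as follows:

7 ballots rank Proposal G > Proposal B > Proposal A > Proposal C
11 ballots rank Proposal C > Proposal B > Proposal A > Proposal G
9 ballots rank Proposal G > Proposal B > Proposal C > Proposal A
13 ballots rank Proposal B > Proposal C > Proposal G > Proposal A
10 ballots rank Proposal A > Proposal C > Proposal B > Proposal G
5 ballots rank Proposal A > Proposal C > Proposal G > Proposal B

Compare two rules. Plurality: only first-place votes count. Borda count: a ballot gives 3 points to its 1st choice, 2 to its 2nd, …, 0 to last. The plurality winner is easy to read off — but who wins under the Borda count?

Plurality first-place counts: Proposal A 15, Proposal B 13, Proposal G 16, Proposal C 11 → Proposal G.
Borda totals: Proposal A 63, Proposal B 103, Proposal G 66, Proposal C 98 → Proposal B.

Proposal B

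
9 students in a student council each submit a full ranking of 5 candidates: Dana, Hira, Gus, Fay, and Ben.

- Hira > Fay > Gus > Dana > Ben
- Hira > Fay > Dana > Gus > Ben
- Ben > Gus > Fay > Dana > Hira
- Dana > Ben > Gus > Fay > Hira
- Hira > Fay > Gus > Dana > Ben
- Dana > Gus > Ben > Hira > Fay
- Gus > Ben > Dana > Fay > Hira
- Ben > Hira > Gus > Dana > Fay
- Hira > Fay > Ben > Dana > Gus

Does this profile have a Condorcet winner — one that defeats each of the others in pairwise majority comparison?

No

Head-to-head results (9 voters total):
Dana vs Hira: Hira wins 5–4.
Dana vs Gus: Gus wins 5–4.
Dana vs Fay: Fay wins 5–4.
Dana vs Ben: Dana wins 5–4.
Hira vs Gus: Hira wins 5–4.
Hira vs Fay: Hira wins 6–3.
Hira vs Ben: Ben wins 5–4.
Gus vs Fay: Gus wins 5–4.
Gus vs Ben: Gus wins 5–4.
Fay vs Ben: Ben wins 5–4.
No candidate beats all others: Dana beats Ben beats Hira beats Dana, a majority cycle.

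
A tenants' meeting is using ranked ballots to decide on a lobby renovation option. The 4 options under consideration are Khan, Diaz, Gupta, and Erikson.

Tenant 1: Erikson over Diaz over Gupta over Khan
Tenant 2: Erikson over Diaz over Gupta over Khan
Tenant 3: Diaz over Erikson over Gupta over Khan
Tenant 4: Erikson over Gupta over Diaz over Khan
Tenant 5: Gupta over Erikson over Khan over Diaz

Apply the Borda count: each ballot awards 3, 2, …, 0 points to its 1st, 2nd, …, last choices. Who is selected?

Erikson

Borda scores:
  Khan: 0 + 0 + 0 + 0 + 1 = 1
  Diaz: 2 + 2 + 3 + 1 + 0 = 8
  Gupta: 1 + 1 + 1 + 2 + 3 = 8
  Erikson: 3 + 3 + 2 + 3 + 2 = 13
Erikson has the highest total.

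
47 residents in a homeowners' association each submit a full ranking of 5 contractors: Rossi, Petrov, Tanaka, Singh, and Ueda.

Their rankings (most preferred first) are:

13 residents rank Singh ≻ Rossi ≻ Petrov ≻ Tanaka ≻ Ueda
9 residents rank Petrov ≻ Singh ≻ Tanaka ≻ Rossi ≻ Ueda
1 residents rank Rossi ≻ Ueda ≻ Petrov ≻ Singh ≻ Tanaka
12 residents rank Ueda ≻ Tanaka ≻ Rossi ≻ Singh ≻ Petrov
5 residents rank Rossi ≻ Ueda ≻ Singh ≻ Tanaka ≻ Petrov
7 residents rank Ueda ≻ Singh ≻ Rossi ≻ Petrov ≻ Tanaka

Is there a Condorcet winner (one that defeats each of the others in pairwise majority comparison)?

Head-to-head results (47 voters total):
Rossi vs Petrov: Rossi wins 38–9.
Rossi vs Tanaka: Rossi wins 26–21.
Rossi vs Singh: Singh wins 29–18.
Rossi vs Ueda: Rossi wins 28–19.
Petrov vs Tanaka: Petrov wins 30–17.
Petrov vs Singh: Singh wins 37–10.
Petrov vs Ueda: Ueda wins 25–22.
Tanaka vs Singh: Singh wins 35–12.
Tanaka vs Ueda: Ueda wins 25–22.
Singh vs Ueda: Ueda wins 25–22.
No candidate beats all others: Rossi beats Ueda beats Singh beats Rossi, a majority cycle.

No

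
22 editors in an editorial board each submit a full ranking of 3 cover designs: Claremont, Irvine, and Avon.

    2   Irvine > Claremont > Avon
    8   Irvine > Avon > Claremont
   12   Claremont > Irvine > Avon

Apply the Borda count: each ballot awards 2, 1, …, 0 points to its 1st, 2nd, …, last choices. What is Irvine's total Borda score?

32

Borda scores:
  Claremont: 2·1 + 8·0 + 12·2 = 26
  Irvine: 2·2 + 8·2 + 12·1 = 32
  Avon: 2·0 + 8·1 + 12·0 = 8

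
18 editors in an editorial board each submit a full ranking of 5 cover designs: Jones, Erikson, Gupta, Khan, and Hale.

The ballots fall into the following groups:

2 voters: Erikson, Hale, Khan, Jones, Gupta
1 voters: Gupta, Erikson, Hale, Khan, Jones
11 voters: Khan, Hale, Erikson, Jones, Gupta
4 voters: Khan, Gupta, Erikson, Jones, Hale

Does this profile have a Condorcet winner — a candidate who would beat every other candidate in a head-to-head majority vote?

Yes

Head-to-head results (18 voters total):
Jones vs Erikson: Erikson wins 18–0.
Jones vs Gupta: Jones wins 13–5.
Jones vs Khan: Khan wins 18–0.
Jones vs Hale: Hale wins 14–4.
Erikson vs Gupta: Erikson wins 13–5.
Erikson vs Khan: Khan wins 15–3.
Erikson vs Hale: Hale wins 11–7.
Gupta vs Khan: Khan wins 17–1.
Gupta vs Hale: Hale wins 13–5.
Khan vs Hale: Khan wins 15–3.
Khan beats each rival — Jones (18–0), Erikson (15–3), Gupta (17–1), Hale (15–3) — so Khan is the Condorcet winner.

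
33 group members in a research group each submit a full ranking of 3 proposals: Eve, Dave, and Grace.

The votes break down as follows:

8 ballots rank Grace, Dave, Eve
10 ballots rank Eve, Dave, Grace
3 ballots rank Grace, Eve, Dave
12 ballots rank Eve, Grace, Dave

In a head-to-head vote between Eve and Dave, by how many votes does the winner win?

Ballots ranking Eve above Dave: 10+3+12 = 25.
Ballots ranking Dave above Eve: 8.
Eve wins 25–8, a margin of 17.

17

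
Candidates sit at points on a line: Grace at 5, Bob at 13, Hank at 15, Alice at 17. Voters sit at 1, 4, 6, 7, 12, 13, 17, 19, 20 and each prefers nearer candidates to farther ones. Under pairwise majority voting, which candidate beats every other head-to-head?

With single-peaked preferences on a line, the Condorcet winner is the candidate closest to the median voter.
The median voter (position 12) is closest to Bob at 13.
Check: Bob vs Alice — voters closer to Bob: 6 of 9.

Bob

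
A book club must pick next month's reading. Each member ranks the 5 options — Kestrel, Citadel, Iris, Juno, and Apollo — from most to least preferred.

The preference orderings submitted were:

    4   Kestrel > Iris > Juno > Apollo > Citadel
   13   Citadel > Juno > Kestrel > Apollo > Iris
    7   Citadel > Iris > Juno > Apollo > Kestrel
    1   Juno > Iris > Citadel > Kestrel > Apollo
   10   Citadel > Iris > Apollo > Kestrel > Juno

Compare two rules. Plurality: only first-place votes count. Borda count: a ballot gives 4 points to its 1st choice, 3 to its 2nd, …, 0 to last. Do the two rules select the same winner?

Yes

Plurality first-place counts: Kestrel 4, Citadel 30, Iris 0, Juno 1, Apollo 0 → Citadel.
Borda totals: Kestrel 53, Citadel 122, Iris 66, Juno 65, Apollo 44 → Citadel.
The two rules agree on Citadel.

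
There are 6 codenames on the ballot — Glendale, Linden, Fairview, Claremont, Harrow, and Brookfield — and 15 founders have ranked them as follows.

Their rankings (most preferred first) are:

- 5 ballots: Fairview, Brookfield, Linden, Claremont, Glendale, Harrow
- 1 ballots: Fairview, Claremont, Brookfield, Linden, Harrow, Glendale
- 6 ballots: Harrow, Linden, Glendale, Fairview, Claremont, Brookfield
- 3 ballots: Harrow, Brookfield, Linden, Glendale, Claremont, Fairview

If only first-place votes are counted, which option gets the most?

Harrow

First-place vote totals:
  Glendale: 0
  Linden: 0
  Fairview: 6
  Claremont: 0
  Harrow: 9
  Brookfield: 0
Harrow has the most first-place votes.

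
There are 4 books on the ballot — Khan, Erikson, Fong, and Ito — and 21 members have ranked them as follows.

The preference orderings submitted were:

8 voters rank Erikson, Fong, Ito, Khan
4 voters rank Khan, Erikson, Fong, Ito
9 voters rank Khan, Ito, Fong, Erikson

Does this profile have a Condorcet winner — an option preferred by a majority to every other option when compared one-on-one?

Yes

Head-to-head results (21 voters total):
Khan vs Erikson: Khan wins 13–8.
Khan vs Fong: Khan wins 13–8.
Khan vs Ito: Khan wins 13–8.
Erikson vs Fong: Erikson wins 12–9.
Erikson vs Ito: Erikson wins 12–9.
Fong vs Ito: Fong wins 12–9.
Khan beats each rival — Erikson (13–8), Fong (13–8), Ito (13–8) — so Khan is the Condorcet winner.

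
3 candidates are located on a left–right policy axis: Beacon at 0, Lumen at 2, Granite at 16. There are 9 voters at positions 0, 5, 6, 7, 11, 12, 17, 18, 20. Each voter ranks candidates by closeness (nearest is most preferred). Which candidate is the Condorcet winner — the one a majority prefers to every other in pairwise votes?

Granite

With single-peaked preferences on a line, the Condorcet winner is the candidate closest to the median voter.
The median voter (position 11) is closest to Granite at 16.
Check: Granite vs Beacon — voters closer to Granite: 5 of 9.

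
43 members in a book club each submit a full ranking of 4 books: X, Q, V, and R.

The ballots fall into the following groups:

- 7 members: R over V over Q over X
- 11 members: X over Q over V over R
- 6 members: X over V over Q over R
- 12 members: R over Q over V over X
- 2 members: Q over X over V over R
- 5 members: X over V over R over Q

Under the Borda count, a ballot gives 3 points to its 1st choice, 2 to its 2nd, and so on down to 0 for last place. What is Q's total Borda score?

65

Borda scores:
  X: 7·0 + 11·3 + 6·3 + 12·0 + 2·2 + 5·3 = 70
  Q: 7·1 + 11·2 + 6·1 + 12·2 + 2·3 + 5·0 = 65
  V: 7·2 + 11·1 + 6·2 + 12·1 + 2·1 + 5·2 = 61
  R: 7·3 + 11·0 + 6·0 + 12·3 + 2·0 + 5·1 = 62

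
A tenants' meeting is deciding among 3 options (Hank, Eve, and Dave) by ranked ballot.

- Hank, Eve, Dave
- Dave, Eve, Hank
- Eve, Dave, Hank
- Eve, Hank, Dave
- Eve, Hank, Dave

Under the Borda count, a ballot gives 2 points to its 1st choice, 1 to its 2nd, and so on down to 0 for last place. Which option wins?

Eve

Borda scores:
  Hank: 2 + 0 + 0 + 1 + 1 = 4
  Eve: 1 + 1 + 2 + 2 + 2 = 8
  Dave: 0 + 2 + 1 + 0 + 0 = 3
Eve has the highest total.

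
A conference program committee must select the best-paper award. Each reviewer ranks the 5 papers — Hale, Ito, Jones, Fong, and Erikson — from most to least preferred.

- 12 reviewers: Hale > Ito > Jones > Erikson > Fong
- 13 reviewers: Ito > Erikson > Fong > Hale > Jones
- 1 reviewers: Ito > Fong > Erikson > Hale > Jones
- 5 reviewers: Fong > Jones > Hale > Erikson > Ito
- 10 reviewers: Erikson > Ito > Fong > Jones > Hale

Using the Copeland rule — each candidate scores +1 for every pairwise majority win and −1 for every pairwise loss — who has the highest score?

Ito

Pairwise results:
  Hale vs Ito: Ito wins 24–17.
  Hale vs Jones: Hale wins 26–15.
  Hale vs Fong: Fong wins 29–12.
  Hale vs Erikson: Erikson wins 24–17.
  Ito vs Jones: Ito wins 36–5.
  Ito vs Fong: Ito wins 36–5.
  Ito vs Erikson: Ito wins 26–15.
  Jones vs Fong: Fong wins 29–12.
  Jones vs Erikson: Erikson wins 24–17.
  Fong vs Erikson: Erikson wins 35–6.
Copeland scores (wins − losses):
  Hale: 1 − 3 = -2
  Ito: 4 − 0 = 4
  Jones: 0 − 4 = -4
  Fong: 2 − 2 = 0
  Erikson: 3 − 1 = 2
Ito has the best Copeland score.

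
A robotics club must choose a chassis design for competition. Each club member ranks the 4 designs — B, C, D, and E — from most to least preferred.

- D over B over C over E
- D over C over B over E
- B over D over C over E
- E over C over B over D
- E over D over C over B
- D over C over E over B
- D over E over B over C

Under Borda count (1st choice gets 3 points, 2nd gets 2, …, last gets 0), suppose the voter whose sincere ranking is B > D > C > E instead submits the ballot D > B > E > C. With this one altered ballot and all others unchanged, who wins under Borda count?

D

Borda totals with the altered ballot: B 7, C 8, D 17, E 10.
The winner is unchanged: still D.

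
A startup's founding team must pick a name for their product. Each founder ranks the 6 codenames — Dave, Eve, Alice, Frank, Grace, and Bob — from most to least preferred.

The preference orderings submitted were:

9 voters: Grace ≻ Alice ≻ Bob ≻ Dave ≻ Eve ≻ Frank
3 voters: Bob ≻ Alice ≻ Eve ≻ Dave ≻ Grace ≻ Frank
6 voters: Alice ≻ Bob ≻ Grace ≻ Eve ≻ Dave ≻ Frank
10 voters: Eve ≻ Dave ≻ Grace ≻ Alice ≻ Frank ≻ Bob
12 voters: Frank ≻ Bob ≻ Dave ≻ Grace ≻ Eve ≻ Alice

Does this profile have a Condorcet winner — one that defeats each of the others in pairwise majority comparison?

No

Head-to-head results (40 voters total):
Dave vs Eve: Dave wins 21–19.
Dave vs Alice: Dave wins 22–18.
Dave vs Frank: Dave wins 28–12.
Dave vs Grace: Dave wins 25–15.
Dave vs Bob: Bob wins 30–10.
Eve vs Alice: Eve wins 22–18.
Eve vs Frank: Eve wins 28–12.
Eve vs Grace: Grace wins 27–13.
Eve vs Bob: Bob wins 30–10.
Alice vs Frank: Alice wins 28–12.
Alice vs Grace: Grace wins 31–9.
Alice vs Bob: Alice wins 25–15.
Frank vs Grace: Grace wins 28–12.
Frank vs Bob: Frank wins 22–18.
Grace vs Bob: Bob wins 21–19.
No candidate beats all others: Dave beats Alice beats Bob beats Dave, a majority cycle.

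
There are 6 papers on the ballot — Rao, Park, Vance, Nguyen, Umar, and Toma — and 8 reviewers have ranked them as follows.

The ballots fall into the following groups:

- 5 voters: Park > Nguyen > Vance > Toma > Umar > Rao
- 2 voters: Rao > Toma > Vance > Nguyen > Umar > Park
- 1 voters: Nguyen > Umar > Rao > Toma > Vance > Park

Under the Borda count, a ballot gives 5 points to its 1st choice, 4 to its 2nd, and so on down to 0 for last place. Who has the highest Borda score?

Nguyen

Borda scores:
  Rao: 5·0 + 2·5 + 3 = 13
  Park: 5·5 + 2·0 + 0 = 25
  Vance: 5·3 + 2·3 + 1 = 22
  Nguyen: 5·4 + 2·2 + 5 = 29
  Umar: 5·1 + 2·1 + 4 = 11
  Toma: 5·2 + 2·4 + 2 = 20
Nguyen has the highest total.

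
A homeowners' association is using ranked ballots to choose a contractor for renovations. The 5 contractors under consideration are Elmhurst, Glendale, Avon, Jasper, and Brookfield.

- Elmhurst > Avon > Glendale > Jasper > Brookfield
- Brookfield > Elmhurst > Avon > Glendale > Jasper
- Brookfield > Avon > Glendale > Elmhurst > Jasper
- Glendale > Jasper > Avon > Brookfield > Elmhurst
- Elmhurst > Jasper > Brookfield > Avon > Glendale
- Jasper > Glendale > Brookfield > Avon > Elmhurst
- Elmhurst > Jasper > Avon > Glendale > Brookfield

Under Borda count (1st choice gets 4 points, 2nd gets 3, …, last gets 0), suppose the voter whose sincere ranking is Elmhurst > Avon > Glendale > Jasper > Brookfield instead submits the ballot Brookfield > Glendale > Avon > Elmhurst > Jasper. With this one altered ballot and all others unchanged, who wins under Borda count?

Brookfield

Borda totals with the altered ballot: Elmhurst 13, Glendale 14, Avon 13, Jasper 13, Brookfield 17.
The switch changes the winner from Elmhurst to Brookfield.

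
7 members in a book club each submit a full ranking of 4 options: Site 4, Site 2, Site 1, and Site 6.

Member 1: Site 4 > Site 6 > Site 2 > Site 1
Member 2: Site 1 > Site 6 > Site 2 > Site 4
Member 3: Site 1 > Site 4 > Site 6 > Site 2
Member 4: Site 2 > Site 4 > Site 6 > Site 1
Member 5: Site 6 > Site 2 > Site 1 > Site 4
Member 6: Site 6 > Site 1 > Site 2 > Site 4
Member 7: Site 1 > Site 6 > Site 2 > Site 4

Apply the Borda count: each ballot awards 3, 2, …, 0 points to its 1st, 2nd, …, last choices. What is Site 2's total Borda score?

Borda scores:
  Site 4: 3 + 0 + 2 + 2 + 0 + 0 + 0 = 7
  Site 2: 1 + 1 + 0 + 3 + 2 + 1 + 1 = 9
  Site 1: 0 + 3 + 3 + 0 + 1 + 2 + 3 = 12
  Site 6: 2 + 2 + 1 + 1 + 3 + 3 + 2 = 14

9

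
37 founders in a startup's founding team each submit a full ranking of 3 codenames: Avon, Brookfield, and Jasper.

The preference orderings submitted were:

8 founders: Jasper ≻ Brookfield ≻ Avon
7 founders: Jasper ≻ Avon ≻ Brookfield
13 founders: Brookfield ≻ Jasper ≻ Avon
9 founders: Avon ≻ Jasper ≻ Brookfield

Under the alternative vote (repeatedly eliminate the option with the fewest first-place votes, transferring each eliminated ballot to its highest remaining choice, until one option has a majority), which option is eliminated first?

Round 1: Jasper 15, Brookfield 13, Avon 9. Avon has the fewest and is eliminated.
Round 2: Jasper 24, Brookfield 13. Jasper has a majority.

Avon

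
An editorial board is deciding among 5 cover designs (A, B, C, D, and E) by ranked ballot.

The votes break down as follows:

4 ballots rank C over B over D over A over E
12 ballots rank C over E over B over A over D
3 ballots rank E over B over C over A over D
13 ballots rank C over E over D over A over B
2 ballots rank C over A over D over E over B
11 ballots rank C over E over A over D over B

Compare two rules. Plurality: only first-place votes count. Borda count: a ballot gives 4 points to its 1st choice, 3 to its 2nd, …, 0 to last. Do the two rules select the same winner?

Yes

Plurality first-place counts: A 0, B 0, C 42, D 0, E 3 → C.
Borda totals: A 60, B 45, C 174, D 49, E 122 → C.
The two rules agree on C.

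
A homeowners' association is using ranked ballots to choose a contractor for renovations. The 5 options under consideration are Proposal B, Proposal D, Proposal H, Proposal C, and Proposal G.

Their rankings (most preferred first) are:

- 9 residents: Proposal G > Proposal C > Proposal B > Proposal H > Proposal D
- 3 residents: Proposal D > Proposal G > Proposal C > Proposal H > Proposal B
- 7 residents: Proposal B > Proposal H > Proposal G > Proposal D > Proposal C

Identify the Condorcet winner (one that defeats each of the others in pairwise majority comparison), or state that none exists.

Head-to-head results (19 voters total):
Proposal B vs Proposal D: Proposal B wins 16–3.
Proposal B vs Proposal H: Proposal B wins 16–3.
Proposal B vs Proposal C: Proposal C wins 12–7.
Proposal B vs Proposal G: Proposal G wins 12–7.
Proposal D vs Proposal H: Proposal H wins 16–3.
Proposal D vs Proposal C: Proposal D wins 10–9.
Proposal D vs Proposal G: Proposal G wins 16–3.
Proposal H vs Proposal C: Proposal C wins 12–7.
Proposal H vs Proposal G: Proposal G wins 12–7.
Proposal C vs Proposal G: Proposal G wins 19–0.
Proposal G beats each rival — Proposal B (12–7), Proposal D (16–3), Proposal H (12–7), Proposal C (19–0) — so Proposal G is the Condorcet winner.

Proposal G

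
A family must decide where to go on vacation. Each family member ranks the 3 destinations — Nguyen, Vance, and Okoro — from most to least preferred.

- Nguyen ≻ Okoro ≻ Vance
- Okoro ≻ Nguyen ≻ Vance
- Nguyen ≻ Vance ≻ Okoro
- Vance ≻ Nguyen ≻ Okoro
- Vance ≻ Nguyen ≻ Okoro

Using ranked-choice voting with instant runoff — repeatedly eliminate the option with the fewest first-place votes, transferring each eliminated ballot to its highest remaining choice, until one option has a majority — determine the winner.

Nguyen

Round 1: Nguyen 2, Vance 2, Okoro 1. Okoro has the fewest and is eliminated.
Round 2: Nguyen 3, Vance 2. Nguyen has a majority.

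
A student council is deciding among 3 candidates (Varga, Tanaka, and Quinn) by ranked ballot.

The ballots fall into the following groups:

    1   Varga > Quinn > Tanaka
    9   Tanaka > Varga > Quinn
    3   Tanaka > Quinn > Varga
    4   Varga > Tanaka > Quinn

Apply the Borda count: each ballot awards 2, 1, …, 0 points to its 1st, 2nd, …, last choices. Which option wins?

Tanaka

Borda scores:
  Varga: 2 + 9·1 + 3·0 + 4·2 = 19
  Tanaka: 0 + 9·2 + 3·2 + 4·1 = 28
  Quinn: 1 + 9·0 + 3·1 + 4·0 = 4
Tanaka has the highest total.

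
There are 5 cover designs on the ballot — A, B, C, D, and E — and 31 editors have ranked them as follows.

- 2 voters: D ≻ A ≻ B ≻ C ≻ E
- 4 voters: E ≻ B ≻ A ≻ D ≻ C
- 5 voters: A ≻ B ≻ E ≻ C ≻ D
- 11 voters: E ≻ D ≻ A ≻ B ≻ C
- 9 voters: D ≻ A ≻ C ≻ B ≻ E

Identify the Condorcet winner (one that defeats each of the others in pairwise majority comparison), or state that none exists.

None — there is no Condorcet winner

Head-to-head results (31 voters total):
A vs B: A wins 27–4.
A vs C: A wins 31–0.
A vs D: D wins 22–9.
A vs E: A wins 16–15.
B vs C: B wins 22–9.
B vs D: D wins 22–9.
B vs E: B wins 16–15.
C vs D: D wins 26–5.
C vs E: E wins 20–11.
D vs E: E wins 20–11.
No candidate beats all others: A beats E beats D beats A, a majority cycle.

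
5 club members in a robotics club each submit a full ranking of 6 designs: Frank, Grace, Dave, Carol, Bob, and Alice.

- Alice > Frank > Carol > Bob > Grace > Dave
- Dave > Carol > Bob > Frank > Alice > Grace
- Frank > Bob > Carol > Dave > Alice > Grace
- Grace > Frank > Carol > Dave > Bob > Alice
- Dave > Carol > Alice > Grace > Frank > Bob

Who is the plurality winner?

First-place vote totals:
  Frank: 1
  Grace: 1
  Dave: 2
  Carol: 0
  Bob: 0
  Alice: 1
Dave has the most first-place votes.

Dave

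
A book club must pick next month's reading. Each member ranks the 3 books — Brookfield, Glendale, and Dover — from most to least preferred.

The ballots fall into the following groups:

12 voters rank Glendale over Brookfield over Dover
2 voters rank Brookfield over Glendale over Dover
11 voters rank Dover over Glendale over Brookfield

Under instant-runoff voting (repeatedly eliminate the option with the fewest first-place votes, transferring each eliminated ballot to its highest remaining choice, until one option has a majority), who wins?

Round 1: Glendale 12, Dover 11, Brookfield 2. Brookfield has the fewest and is eliminated.
Round 2: Glendale 14, Dover 11. Glendale has a majority.

Glendale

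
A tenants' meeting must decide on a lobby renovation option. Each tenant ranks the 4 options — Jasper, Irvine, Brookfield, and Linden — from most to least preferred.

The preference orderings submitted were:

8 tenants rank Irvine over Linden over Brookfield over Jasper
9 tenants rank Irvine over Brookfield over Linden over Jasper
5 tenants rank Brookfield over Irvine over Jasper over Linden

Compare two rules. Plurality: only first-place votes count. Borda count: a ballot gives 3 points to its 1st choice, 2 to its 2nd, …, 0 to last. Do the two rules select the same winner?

Plurality first-place counts: Jasper 0, Irvine 17, Brookfield 5, Linden 0 → Irvine.
Borda totals: Jasper 5, Irvine 61, Brookfield 41, Linden 25 → Irvine.
The two rules agree on Irvine.

Yes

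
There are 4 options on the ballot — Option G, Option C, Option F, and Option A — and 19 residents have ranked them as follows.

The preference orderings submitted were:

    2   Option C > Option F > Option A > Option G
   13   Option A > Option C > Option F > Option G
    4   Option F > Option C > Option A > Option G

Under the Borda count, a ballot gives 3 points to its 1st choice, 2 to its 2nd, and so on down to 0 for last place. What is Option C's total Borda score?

Borda scores:
  Option G: 2·0 + 13·0 + 4·0 = 0
  Option C: 2·3 + 13·2 + 4·2 = 40
  Option F: 2·2 + 13·1 + 4·3 = 29
  Option A: 2·1 + 13·3 + 4·1 = 45

40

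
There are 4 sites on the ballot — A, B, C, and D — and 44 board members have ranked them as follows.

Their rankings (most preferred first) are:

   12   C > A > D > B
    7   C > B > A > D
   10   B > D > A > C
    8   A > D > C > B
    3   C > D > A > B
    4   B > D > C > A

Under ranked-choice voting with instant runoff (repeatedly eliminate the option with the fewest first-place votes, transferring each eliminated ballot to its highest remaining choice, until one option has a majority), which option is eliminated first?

D

Round 1: C 22, B 14, A 8, D 0. D has the fewest and is eliminated.
Round 2: C 22, B 14, A 8. A has the fewest and is eliminated.
Round 3: C 30, B 14. C has a majority.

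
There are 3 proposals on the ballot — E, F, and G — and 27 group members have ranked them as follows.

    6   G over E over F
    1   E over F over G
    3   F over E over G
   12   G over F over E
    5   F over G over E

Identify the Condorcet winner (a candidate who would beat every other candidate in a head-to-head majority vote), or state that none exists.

G

Head-to-head results (27 voters total):
E vs F: F wins 20–7.
E vs G: G wins 23–4.
F vs G: G wins 18–9.
G beats each rival — E (23–4), F (18–9) — so G is the Condorcet winner.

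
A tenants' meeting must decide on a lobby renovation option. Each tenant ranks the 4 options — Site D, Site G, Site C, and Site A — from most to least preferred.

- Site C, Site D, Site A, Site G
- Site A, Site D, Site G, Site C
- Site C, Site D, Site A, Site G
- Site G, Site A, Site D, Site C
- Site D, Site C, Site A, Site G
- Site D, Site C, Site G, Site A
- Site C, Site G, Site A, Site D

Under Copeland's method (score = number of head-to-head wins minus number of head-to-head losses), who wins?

Site D

Pairwise results:
  Site D vs Site G: Site D wins 5–2.
  Site D vs Site C: Site D wins 4–3.
  Site D vs Site A: Site D wins 4–3.
  Site G vs Site C: Site C wins 5–2.
  Site G vs Site A: Site A wins 4–3.
  Site C vs Site A: Site C wins 5–2.
Copeland scores (wins − losses):
  Site D: 3 − 0 = 3
  Site G: 0 − 3 = -3
  Site C: 2 − 1 = 1
  Site A: 1 − 2 = -1
Site D has the best Copeland score.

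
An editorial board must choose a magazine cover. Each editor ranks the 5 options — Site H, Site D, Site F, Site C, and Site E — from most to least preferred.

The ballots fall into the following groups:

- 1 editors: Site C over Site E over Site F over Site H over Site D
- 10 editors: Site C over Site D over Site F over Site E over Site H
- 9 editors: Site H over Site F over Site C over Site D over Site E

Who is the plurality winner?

First-place vote totals:
  Site H: 9
  Site D: 0
  Site F: 0
  Site C: 11
  Site E: 0
Site C has the most first-place votes.

Site C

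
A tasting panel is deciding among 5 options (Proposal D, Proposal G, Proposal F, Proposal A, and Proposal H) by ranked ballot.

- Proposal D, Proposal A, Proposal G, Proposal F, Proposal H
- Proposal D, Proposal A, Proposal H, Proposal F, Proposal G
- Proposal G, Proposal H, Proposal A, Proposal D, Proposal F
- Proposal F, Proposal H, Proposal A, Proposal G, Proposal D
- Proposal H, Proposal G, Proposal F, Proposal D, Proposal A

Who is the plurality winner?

First-place vote totals:
  Proposal D: 2
  Proposal G: 1
  Proposal F: 1
  Proposal A: 0
  Proposal H: 1
Proposal D has the most first-place votes.

Proposal D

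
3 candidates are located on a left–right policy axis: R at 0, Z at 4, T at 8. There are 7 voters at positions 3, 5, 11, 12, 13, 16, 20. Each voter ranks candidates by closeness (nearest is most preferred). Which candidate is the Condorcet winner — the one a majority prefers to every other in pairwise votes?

With single-peaked preferences on a line, the Condorcet winner is the candidate closest to the median voter.
The median voter (position 12) is closest to T at 8.
Check: T vs R — voters closer to T: 6 of 7.

T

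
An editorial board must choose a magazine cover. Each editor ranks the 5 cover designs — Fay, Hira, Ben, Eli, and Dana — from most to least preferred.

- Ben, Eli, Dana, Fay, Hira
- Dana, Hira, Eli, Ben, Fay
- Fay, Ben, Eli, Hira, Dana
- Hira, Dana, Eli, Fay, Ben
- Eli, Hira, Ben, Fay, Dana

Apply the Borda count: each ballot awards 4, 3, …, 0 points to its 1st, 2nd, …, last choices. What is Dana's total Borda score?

9

Borda scores:
  Fay: 1 + 0 + 4 + 1 + 1 = 7
  Hira: 0 + 3 + 1 + 4 + 3 = 11
  Ben: 4 + 1 + 3 + 0 + 2 = 10
  Eli: 3 + 2 + 2 + 2 + 4 = 13
  Dana: 2 + 4 + 0 + 3 + 0 = 9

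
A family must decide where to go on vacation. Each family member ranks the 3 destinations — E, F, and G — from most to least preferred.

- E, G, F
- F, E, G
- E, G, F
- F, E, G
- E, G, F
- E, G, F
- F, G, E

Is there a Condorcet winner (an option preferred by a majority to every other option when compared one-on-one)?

Head-to-head results (7 voters total):
E vs F: E wins 4–3.
E vs G: E wins 6–1.
F vs G: G wins 4–3.
E beats each rival — F (4–3), G (6–1) — so E is the Condorcet winner.

Yes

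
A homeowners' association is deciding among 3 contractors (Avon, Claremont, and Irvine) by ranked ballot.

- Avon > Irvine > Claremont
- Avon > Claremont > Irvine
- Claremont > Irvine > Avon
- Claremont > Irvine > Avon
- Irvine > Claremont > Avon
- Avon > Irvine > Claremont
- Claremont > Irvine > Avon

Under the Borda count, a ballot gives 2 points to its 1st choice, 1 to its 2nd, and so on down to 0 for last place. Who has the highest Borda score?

Borda scores:
  Avon: 2 + 2 + 0 + 0 + 0 + 2 + 0 = 6
  Claremont: 0 + 1 + 2 + 2 + 1 + 0 + 2 = 8
  Irvine: 1 + 0 + 1 + 1 + 2 + 1 + 1 = 7
Claremont has the highest total.

Claremont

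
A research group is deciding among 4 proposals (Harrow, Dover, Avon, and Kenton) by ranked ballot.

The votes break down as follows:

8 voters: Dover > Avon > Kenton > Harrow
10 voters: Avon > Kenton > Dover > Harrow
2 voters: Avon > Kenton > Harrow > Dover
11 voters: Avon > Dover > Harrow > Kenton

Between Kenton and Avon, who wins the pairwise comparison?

Ballots ranking Kenton above Avon: 0.
Ballots ranking Avon above Kenton: 8+10+2+11 = 31.
Avon wins the head-to-head, 31–0.

Avon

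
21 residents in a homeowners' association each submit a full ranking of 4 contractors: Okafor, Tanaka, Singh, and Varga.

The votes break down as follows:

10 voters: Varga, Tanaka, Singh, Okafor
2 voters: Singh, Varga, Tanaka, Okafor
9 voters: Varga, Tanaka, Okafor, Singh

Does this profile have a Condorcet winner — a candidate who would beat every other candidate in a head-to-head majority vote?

Head-to-head results (21 voters total):
Okafor vs Tanaka: Tanaka wins 21–0.
Okafor vs Singh: Singh wins 12–9.
Okafor vs Varga: Varga wins 21–0.
Tanaka vs Singh: Tanaka wins 19–2.
Tanaka vs Varga: Varga wins 21–0.
Singh vs Varga: Varga wins 19–2.
Varga beats each rival — Okafor (21–0), Tanaka (21–0), Singh (19–2) — so Varga is the Condorcet winner.

Yes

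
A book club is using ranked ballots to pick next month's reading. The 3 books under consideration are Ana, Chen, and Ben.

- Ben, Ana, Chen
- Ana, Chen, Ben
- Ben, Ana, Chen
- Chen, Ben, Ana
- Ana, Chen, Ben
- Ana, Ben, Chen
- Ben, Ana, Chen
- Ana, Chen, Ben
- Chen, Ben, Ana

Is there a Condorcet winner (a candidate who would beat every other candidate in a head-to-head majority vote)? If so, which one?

None — there is no Condorcet winner

Head-to-head results (9 voters total):
Ana vs Chen: Ana wins 7–2.
Ana vs Ben: Ben wins 5–4.
Chen vs Ben: Chen wins 5–4.
No candidate beats all others: Ana beats Chen beats Ben beats Ana, a majority cycle.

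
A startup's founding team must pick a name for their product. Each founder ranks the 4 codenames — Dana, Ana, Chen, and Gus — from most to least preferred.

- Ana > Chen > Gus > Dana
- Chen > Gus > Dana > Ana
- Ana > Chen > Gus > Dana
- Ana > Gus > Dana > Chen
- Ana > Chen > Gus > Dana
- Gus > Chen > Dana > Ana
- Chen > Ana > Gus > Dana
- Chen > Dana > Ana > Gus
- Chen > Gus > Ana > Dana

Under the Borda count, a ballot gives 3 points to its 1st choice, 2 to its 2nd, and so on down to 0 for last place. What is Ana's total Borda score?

Borda scores:
  Dana: 0 + 1 + 0 + 1 + 0 + 1 + 0 + 2 + 0 = 5
  Ana: 3 + 0 + 3 + 3 + 3 + 0 + 2 + 1 + 1 = 16
  Chen: 2 + 3 + 2 + 0 + 2 + 2 + 3 + 3 + 3 = 20
  Gus: 1 + 2 + 1 + 2 + 1 + 3 + 1 + 0 + 2 = 13

16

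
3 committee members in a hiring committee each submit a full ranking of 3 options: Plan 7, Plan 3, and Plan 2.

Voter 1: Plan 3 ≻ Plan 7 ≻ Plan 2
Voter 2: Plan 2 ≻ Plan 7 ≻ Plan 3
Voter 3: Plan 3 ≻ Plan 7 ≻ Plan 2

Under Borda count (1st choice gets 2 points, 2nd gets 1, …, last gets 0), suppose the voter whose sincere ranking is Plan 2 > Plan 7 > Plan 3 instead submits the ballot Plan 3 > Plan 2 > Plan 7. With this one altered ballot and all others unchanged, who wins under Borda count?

Plan 3

Borda totals with the altered ballot: Plan 7 2, Plan 3 6, Plan 2 1.
The winner is unchanged: still Plan 3.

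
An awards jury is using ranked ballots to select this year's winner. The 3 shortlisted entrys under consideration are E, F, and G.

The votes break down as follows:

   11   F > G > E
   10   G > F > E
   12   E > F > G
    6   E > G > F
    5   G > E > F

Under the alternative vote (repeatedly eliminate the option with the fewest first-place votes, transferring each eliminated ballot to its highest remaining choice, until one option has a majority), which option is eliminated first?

F

Round 1: E 18, G 15, F 11. F has the fewest and is eliminated.
Round 2: G 26, E 18. G has a majority.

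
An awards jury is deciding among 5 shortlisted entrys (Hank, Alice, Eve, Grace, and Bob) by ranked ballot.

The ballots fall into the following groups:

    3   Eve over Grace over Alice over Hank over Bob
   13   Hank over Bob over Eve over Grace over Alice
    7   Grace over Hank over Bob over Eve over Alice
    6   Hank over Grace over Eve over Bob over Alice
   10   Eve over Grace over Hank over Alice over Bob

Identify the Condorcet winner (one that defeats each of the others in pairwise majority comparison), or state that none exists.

Head-to-head results (39 voters total):
Hank vs Alice: Hank wins 36–3.
Hank vs Eve: Hank wins 26–13.
Hank vs Grace: Grace wins 20–19.
Hank vs Bob: Hank wins 39–0.
Alice vs Eve: Eve wins 39–0.
Alice vs Grace: Grace wins 39–0.
Alice vs Bob: Bob wins 26–13.
Eve vs Grace: Eve wins 26–13.
Eve vs Bob: Bob wins 20–19.
Grace vs Bob: Grace wins 26–13.
No candidate beats all others: Hank beats Eve beats Grace beats Hank, a majority cycle.

No Condorcet winner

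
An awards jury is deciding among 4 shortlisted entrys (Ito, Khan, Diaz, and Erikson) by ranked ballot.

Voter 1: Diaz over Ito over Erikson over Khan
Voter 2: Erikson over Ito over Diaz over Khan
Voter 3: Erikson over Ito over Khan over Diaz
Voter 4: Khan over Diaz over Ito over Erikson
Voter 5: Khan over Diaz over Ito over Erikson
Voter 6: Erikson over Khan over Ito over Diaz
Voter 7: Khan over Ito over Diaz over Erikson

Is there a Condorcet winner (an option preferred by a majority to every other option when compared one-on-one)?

Head-to-head results (7 voters total):
Ito vs Khan: Khan wins 4–3.
Ito vs Diaz: Ito wins 4–3.
Ito vs Erikson: Ito wins 4–3.
Khan vs Diaz: Khan wins 5–2.
Khan vs Erikson: Erikson wins 4–3.
Diaz vs Erikson: Diaz wins 4–3.
No candidate beats all others: Ito beats Erikson beats Khan beats Ito, a majority cycle.

No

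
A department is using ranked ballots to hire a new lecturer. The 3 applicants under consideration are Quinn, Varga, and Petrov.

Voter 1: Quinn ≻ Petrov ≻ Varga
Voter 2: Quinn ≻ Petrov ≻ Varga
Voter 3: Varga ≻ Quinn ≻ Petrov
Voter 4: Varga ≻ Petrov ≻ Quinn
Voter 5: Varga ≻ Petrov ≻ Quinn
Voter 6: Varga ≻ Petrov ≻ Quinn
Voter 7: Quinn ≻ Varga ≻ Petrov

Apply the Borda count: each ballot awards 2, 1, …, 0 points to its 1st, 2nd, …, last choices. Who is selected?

Varga

Borda scores:
  Quinn: 2 + 2 + 1 + 0 + 0 + 0 + 2 = 7
  Varga: 0 + 0 + 2 + 2 + 2 + 2 + 1 = 9
  Petrov: 1 + 1 + 0 + 1 + 1 + 1 + 0 = 5
Varga has the highest total.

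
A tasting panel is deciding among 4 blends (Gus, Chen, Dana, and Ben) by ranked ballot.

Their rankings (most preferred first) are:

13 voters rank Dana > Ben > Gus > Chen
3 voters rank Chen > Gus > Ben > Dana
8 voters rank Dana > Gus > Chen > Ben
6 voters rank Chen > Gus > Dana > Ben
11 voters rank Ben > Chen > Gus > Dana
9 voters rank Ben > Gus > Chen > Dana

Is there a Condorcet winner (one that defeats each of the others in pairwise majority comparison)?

No

Head-to-head results (50 voters total):
Gus vs Chen: Gus wins 30–20.
Gus vs Dana: Gus wins 29–21.
Gus vs Ben: Ben wins 33–17.
Chen vs Dana: Chen wins 29–21.
Chen vs Ben: Ben wins 33–17.
Dana vs Ben: Dana wins 27–23.
No candidate beats all others: Gus beats Dana beats Ben beats Gus, a majority cycle.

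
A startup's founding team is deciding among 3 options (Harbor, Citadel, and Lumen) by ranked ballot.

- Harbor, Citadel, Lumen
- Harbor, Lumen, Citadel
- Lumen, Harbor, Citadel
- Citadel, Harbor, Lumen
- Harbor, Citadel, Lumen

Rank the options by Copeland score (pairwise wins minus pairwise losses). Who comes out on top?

Harbor

Pairwise results:
  Harbor vs Citadel: Harbor wins 4–1.
  Harbor vs Lumen: Harbor wins 4–1.
  Citadel vs Lumen: Citadel wins 3–2.
Copeland scores (wins − losses):
  Harbor: 2 − 0 = 2
  Citadel: 1 − 1 = 0
  Lumen: 0 − 2 = -2
Harbor has the best Copeland score.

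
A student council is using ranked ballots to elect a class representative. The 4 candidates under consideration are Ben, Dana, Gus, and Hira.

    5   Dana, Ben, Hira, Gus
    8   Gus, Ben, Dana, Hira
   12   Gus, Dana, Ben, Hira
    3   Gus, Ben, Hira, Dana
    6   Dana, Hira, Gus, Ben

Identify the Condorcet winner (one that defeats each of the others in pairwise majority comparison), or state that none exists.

Head-to-head results (34 voters total):
Ben vs Dana: Dana wins 23–11.
Ben vs Gus: Gus wins 29–5.
Ben vs Hira: Ben wins 28–6.
Dana vs Gus: Gus wins 23–11.
Dana vs Hira: Dana wins 31–3.
Gus vs Hira: Gus wins 23–11.
Gus beats each rival — Ben (29–5), Dana (23–11), Hira (23–11) — so Gus is the Condorcet winner.

Gus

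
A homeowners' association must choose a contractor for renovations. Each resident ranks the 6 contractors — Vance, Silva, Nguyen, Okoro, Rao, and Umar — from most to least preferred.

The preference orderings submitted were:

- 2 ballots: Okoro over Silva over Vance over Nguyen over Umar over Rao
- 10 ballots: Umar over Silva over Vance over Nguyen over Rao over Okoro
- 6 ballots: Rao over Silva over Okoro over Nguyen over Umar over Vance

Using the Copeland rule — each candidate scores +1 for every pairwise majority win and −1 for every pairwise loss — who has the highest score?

Umar

Pairwise results:
  Vance vs Silva: Silva wins 18–0.
  Vance vs Nguyen: Vance wins 12–6.
  Vance vs Okoro: Vance wins 10–8.
  Vance vs Rao: Vance wins 12–6.
  Vance vs Umar: Umar wins 16–2.
  Silva vs Nguyen: Silva wins 18–0.
  Silva vs Okoro: Silva wins 16–2.
  Silva vs Rao: Silva wins 12–6.
  Silva vs Umar: Umar wins 10–8.
  Nguyen vs Okoro: Nguyen wins 10–8.
  Nguyen vs Rao: Nguyen wins 12–6.
  Nguyen vs Umar: Umar wins 10–8.
  Okoro vs Rao: Rao wins 16–2.
  Okoro vs Umar: Umar wins 10–8.
  Rao vs Umar: Umar wins 12–6.
Copeland scores (wins − losses):
  Vance: 3 − 2 = 1
  Silva: 4 − 1 = 3
  Nguyen: 2 − 3 = -1
  Okoro: 0 − 5 = -5
  Rao: 1 − 4 = -3
  Umar: 5 − 0 = 5
Umar has the best Copeland score.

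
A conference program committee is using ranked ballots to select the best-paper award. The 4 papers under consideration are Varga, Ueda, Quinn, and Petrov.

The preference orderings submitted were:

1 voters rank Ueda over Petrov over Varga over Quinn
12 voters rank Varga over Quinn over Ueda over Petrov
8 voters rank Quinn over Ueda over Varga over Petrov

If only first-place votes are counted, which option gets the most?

First-place vote totals:
  Varga: 12
  Ueda: 1
  Quinn: 8
  Petrov: 0
Varga has the most first-place votes.

Varga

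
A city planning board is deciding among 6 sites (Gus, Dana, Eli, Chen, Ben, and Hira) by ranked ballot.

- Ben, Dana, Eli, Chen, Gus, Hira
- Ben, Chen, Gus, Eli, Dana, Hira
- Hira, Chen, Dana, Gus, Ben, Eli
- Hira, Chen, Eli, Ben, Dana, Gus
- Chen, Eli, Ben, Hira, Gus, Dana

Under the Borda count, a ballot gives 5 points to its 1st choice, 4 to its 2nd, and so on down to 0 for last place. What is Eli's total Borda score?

Borda scores:
  Gus: 1 + 3 + 2 + 0 + 1 = 7
  Dana: 4 + 1 + 3 + 1 + 0 = 9
  Eli: 3 + 2 + 0 + 3 + 4 = 12
  Chen: 2 + 4 + 4 + 4 + 5 = 19
  Ben: 5 + 5 + 1 + 2 + 3 = 16
  Hira: 0 + 0 + 5 + 5 + 2 = 12

12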